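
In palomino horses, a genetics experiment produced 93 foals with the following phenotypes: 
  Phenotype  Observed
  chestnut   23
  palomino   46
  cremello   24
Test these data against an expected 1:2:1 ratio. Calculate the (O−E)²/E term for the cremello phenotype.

Expected counts for N = 93 under a 1:2:1 ratio (total parts = 4):
  chestnut: 93 × 1/4 = 23.25
  palomino: 93 × 2/4 = 46.5
  cremello: 93 × 1/4 = 23.25
Contribution of cremello: (24 − 23.25)² / 23.25 = 0.0242

0.024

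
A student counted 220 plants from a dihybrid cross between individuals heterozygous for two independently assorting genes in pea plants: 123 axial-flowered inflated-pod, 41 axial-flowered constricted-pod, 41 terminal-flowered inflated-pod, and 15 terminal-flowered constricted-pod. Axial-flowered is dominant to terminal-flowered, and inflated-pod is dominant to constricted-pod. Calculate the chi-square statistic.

A dihybrid F₂ with independent assortment and complete dominance at both loci gives a 9:3:3:1 phenotypic ratio.
Expected counts for N = 220 under a 9:3:3:1 ratio (total parts = 16):
  axial-flowered inflated-pod: 220 × 9/16 = 123.75
  axial-flowered constricted-pod: 220 × 3/16 = 41.25
  terminal-flowered inflated-pod: 220 × 3/16 = 41.25
  terminal-flowered constricted-pod: 220 × 1/16 = 13.75
χ² = Σ (O − E)² / E
  axial-flowered inflated-pod: (123 − 123.75)² / 123.75 = 0.0045
  axial-flowered constricted-pod: (41 − 41.25)² / 41.25 = 0.0015
  terminal-flowered inflated-pod: (41 − 41.25)² / 41.25 = 0.0015
  terminal-flowered constricted-pod: (15 − 13.75)² / 13.75 = 0.1136
χ² = 0.0045 + 0.0015 + 0.0015 + 0.1136 = 0.1211 ≈ 0.121

0.121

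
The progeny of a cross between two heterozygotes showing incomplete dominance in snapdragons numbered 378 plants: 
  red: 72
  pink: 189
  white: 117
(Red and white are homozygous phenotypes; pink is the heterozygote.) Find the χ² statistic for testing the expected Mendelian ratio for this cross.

10.714

With incomplete dominance, a heterozygote × heterozygote cross gives a 1:2:1 phenotypic ratio.
Under the 1:2:1 hypothesis (Σ ratio = 4, N = 378):
  red: 378 × 1/4 = 94.5
  pink: 378 × 2/4 = 189
  white: 378 × 1/4 = 94.5
χ² = Σ (O − E)² / E
  red: (72 − 94.5)² / 94.5 = 5.3571
  pink: (189 − 189)² / 189 = 0.0000
  white: (117 − 94.5)² / 94.5 = 5.3571
χ² = 5.3571 + 0.0000 + 5.3571 = 10.7142 ≈ 10.714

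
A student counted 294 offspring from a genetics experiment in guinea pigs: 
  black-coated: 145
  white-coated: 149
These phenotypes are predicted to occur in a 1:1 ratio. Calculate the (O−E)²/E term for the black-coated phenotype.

0.027

Under the 1:1 hypothesis (Σ ratio = 2, N = 294):
  black-coated: 294 × 1/2 = 147
  white-coated: 294 × 1/2 = 147
Contribution of black-coated: (145 − 147)² / 147 = 0.0272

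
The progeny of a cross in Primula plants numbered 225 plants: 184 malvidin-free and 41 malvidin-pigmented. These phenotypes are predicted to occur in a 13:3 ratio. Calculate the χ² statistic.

0.041

The 13:3 ratio has 16 parts, so with N = 225 the expected counts are:
  malvidin-free: 225 × 13/16 = 182.8125
  malvidin-pigmented: 225 × 3/16 = 42.1875
χ² = Σ (O − E)² / E
  malvidin-free: (184 − 182.8125)² / 182.8125 = 0.0077
  malvidin-pigmented: (41 − 42.1875)² / 42.1875 = 0.0334
χ² = 0.0077 + 0.0334 = 0.0411 ≈ 0.041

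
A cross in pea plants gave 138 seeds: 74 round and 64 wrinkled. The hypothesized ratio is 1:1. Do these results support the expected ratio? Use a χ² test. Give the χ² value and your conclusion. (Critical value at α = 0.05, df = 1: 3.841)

0.725; consistent

The 1:1 ratio has 2 parts, so with N = 138 the expected counts are:
  round: 138 × 1/2 = 69
  wrinkled: 138 × 1/2 = 69
χ² = Σ (O − E)² / E
  round: (74 − 69)² / 69 = 0.3623
  wrinkled: (64 − 69)² / 69 = 0.3623
χ² = 0.3623 + 0.3623 = 0.7246 ≈ 0.725
Degrees of freedom = 2 − 1 = 1; critical value at α = 0.05 is 3.841.
Since 0.725 < 3.841, we fail to reject the null hypothesis — the data are consistent with the 1:1 ratio.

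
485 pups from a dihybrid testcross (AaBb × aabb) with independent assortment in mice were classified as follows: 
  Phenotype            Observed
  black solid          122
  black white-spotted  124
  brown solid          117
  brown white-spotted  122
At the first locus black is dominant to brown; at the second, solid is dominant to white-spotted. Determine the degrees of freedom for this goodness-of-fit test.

3

A dihybrid testcross with independent assortment gives a 1:1:1:1 ratio.
A goodness-of-fit test with 4 phenotype classes has df = 4 − 1 = 3.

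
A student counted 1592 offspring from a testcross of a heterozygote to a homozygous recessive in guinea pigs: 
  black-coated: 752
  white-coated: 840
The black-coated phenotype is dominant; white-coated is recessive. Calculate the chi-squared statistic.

A testcross of a heterozygote (Aa × aa) gives a 1:1 phenotypic ratio.
Total ratio parts = 2. Expected numbers out of 1592:
  black-coated: 1592 × 1/2 = 796
  white-coated: 1592 × 1/2 = 796
χ² = Σ (O − E)² / E
  black-coated: (752 − 796)² / 796 = 2.4322
  white-coated: (840 − 796)² / 796 = 2.4322
χ² = 2.4322 + 2.4322 = 4.8644 ≈ 4.864

4.864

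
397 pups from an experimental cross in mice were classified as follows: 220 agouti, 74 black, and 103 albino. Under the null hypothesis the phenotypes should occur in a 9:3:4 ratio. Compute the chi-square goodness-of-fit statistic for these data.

Under the 9:3:4 hypothesis (Σ ratio = 16, N = 397):
  agouti: 397 × 9/16 = 223.3125
  black: 397 × 3/16 = 74.4375
  albino: 397 × 4/16 = 99.25
χ² = Σ (O − E)² / E
  agouti: (220 − 223.3125)² / 223.3125 = 0.0491
  black: (74 − 74.4375)² / 74.4375 = 0.0026
  albino: (103 − 99.25)² / 99.25 = 0.1417
χ² = 0.0491 + 0.0026 + 0.1417 = 0.1934 ≈ 0.193

0.193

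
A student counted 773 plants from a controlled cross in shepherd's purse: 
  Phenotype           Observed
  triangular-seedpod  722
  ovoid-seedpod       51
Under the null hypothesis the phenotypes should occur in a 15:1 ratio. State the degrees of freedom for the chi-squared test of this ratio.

1

A goodness-of-fit test with 2 phenotype classes has df = 2 − 1 = 1.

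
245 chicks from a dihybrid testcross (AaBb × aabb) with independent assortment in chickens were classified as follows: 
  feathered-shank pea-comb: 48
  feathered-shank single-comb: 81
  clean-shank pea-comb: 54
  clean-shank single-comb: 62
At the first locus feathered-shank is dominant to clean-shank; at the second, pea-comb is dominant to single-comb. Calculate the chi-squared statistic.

10.102

A dihybrid testcross with independent assortment gives a 1:1:1:1 ratio.
Total ratio parts = 4. Expected numbers out of 245:
  feathered-shank pea-comb: 245 × 1/4 = 61.25
  feathered-shank single-comb: 245 × 1/4 = 61.25
  clean-shank pea-comb: 245 × 1/4 = 61.25
  clean-shank single-comb: 245 × 1/4 = 61.25
χ² = Σ (O − E)² / E
  feathered-shank pea-comb: (48 − 61.25)² / 61.25 = 2.8663
  feathered-shank single-comb: (81 − 61.25)² / 61.25 = 6.3684
  clean-shank pea-comb: (54 − 61.25)² / 61.25 = 0.8582
  clean-shank single-comb: (62 − 61.25)² / 61.25 = 0.0092
χ² = 2.8663 + 6.3684 + 0.8582 + 0.0092 = 10.1021 ≈ 10.102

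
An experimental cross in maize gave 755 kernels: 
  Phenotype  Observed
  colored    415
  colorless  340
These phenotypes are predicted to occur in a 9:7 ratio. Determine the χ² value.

The 9:7 ratio has 16 parts, so with N = 755 the expected counts are:
  colored: 755 × 9/16 = 424.6875
  colorless: 755 × 7/16 = 330.3125
χ² = Σ (O − E)² / E
  colored: (415 − 424.6875)² / 424.6875 = 0.2210
  colorless: (340 − 330.3125)² / 330.3125 = 0.2841
χ² = 0.2210 + 0.2841 = 0.5051 ≈ 0.505

0.505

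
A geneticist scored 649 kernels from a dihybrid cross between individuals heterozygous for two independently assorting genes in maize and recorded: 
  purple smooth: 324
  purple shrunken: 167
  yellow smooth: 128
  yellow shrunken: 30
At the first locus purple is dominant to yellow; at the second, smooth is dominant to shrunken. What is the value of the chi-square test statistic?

24.570

A dihybrid F₂ with independent assortment and complete dominance at both loci gives a 9:3:3:1 phenotypic ratio.
Expected counts for N = 649 under a 9:3:3:1 ratio (total parts = 16):
  purple smooth: 649 × 9/16 = 365.0625
  purple shrunken: 649 × 3/16 = 121.6875
  yellow smooth: 649 × 3/16 = 121.6875
  yellow shrunken: 649 × 1/16 = 40.5625
χ² = Σ (O − E)² / E
  purple smooth: (324 − 365.0625)² / 365.0625 = 4.6187
  purple shrunken: (167 − 121.6875)² / 121.6875 = 16.8729
  yellow smooth: (128 − 121.6875)² / 121.6875 = 0.3275
  yellow shrunken: (30 − 40.5625)² / 40.5625 = 2.7505
χ² = 4.6187 + 16.8729 + 0.3275 + 2.7505 = 24.5696 ≈ 24.570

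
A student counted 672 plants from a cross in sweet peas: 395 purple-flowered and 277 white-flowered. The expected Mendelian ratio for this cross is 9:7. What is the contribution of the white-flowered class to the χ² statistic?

0.983

Under the 9:7 hypothesis (Σ ratio = 16, N = 672):
  purple-flowered: 672 × 9/16 = 378
  white-flowered: 672 × 7/16 = 294
Contribution of white-flowered: (277 − 294)² / 294 = 0.9830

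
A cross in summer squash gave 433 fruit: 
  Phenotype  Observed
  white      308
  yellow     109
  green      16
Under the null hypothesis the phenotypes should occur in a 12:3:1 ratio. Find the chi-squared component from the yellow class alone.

Under the 12:3:1 hypothesis (Σ ratio = 16, N = 433):
  white: 433 × 12/16 = 324.75
  yellow: 433 × 3/16 = 81.1875
  green: 433 × 1/16 = 27.0625
Contribution of yellow: (109 − 81.1875)² / 81.1875 = 9.5278

9.528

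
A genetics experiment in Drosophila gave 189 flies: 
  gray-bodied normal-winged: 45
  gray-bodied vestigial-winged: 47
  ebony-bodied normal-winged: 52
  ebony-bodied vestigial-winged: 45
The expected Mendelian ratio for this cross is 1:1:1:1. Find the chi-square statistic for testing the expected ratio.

Expected counts for N = 189 under a 1:1:1:1 ratio (total parts = 4):
  gray-bodied normal-winged: 189 × 1/4 = 47.25
  gray-bodied vestigial-winged: 189 × 1/4 = 47.25
  ebony-bodied normal-winged: 189 × 1/4 = 47.25
  ebony-bodied vestigial-winged: 189 × 1/4 = 47.25
χ² = Σ (O − E)² / E
  gray-bodied normal-winged: (45 − 47.25)² / 47.25 = 0.1071
  gray-bodied vestigial-winged: (47 − 47.25)² / 47.25 = 0.0013
  ebony-bodied normal-winged: (52 − 47.25)² / 47.25 = 0.4775
  ebony-bodied vestigial-winged: (45 − 47.25)² / 47.25 = 0.1071
χ² = 0.1071 + 0.0013 + 0.4775 + 0.1071 = 0.693

0.693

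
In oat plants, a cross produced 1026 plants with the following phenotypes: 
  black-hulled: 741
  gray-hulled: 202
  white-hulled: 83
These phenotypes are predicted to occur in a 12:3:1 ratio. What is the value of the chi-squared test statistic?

The 12:3:1 ratio has 16 parts, so with N = 1026 the expected counts are:
  black-hulled: 1026 × 12/16 = 769.5
  gray-hulled: 1026 × 3/16 = 192.375
  white-hulled: 1026 × 1/16 = 64.125
χ² = Σ (O − E)² / E
  black-hulled: (741 − 769.5)² / 769.5 = 1.0556
  gray-hulled: (202 − 192.375)² / 192.375 = 0.4816
  white-hulled: (83 − 64.125)² / 64.125 = 5.5558
χ² = 1.0556 + 0.4816 + 5.5558 = 7.093

7.093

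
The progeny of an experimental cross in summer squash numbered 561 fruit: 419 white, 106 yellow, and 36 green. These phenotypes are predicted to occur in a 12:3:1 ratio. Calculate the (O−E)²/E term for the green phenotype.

Total ratio parts = 16. Expected numbers out of 561:
  white: 561 × 12/16 = 420.75
  yellow: 561 × 3/16 = 105.1875
  green: 561 × 1/16 = 35.0625
Contribution of green: (36 − 35.0625)² / 35.0625 = 0.0251

0.025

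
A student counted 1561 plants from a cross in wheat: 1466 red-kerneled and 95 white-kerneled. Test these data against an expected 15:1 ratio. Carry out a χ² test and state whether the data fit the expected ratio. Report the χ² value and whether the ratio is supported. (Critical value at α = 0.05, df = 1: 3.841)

0.072; consistent

Expected counts for N = 1561 under a 15:1 ratio (total parts = 16):
  red-kerneled: 1561 × 15/16 = 1463.4375
  white-kerneled: 1561 × 1/16 = 97.5625
χ² = Σ (O − E)² / E
  red-kerneled: (1466 − 1463.4375)² / 1463.4375 = 0.0045
  white-kerneled: (95 − 97.5625)² / 97.5625 = 0.0673
χ² = 0.0045 + 0.0673 = 0.0718 ≈ 0.072
Degrees of freedom = 2 − 1 = 1; critical value at α = 0.05 is 3.841.
Since 0.072 < 3.841, we fail to reject the null hypothesis — the data are consistent with the 15:1 ratio.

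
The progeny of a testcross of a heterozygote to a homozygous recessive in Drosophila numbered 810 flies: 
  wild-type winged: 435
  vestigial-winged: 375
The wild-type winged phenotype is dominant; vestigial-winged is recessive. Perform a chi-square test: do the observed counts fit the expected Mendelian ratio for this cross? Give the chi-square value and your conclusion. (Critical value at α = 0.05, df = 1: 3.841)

4.444; not consistent

A testcross of a heterozygote (Aa × aa) gives a 1:1 phenotypic ratio.
Expected counts for N = 810 under a 1:1 ratio (total parts = 2):
  wild-type winged: 810 × 1/2 = 405
  vestigial-winged: 810 × 1/2 = 405
χ² = Σ (O − E)² / E
  wild-type winged: (435 − 405)² / 405 = 2.2222
  vestigial-winged: (375 − 405)² / 405 = 2.2222
χ² = 2.2222 + 2.2222 = 4.4444 ≈ 4.444
Degrees of freedom = 2 − 1 = 1; critical value at α = 0.05 is 3.841.
Since 4.444 > 3.841, we reject the null hypothesis — the data do not fit the 1:1 ratio.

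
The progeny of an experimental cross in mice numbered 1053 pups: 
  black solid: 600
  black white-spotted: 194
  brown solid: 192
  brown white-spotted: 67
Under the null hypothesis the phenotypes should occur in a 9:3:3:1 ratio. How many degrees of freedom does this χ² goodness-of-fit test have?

3

A goodness-of-fit test with 4 phenotype classes has df = 4 − 1 = 3.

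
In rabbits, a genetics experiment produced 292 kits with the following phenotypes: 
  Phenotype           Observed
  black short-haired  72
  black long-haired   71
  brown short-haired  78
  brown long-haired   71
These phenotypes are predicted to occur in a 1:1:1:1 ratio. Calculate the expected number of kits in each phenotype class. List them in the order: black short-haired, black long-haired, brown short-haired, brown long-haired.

Expected counts for N = 292 under a 1:1:1:1 ratio (total parts = 4):
  black short-haired: 292 × 1/4 = 73
  black long-haired: 292 × 1/4 = 73
  brown short-haired: 292 × 1/4 = 73
  brown long-haired: 292 × 1/4 = 73

73, 73, 73, 73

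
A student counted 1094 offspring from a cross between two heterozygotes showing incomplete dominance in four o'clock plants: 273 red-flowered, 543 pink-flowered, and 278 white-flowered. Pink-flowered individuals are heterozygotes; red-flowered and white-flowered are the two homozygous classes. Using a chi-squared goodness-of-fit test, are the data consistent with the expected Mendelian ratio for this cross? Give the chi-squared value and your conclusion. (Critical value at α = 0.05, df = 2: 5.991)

With incomplete dominance, a heterozygote × heterozygote cross gives a 1:2:1 phenotypic ratio.
Total ratio parts = 4. Expected numbers out of 1094:
  red-flowered: 1094 × 1/4 = 273.5
  pink-flowered: 1094 × 2/4 = 547
  white-flowered: 1094 × 1/4 = 273.5
χ² = Σ (O − E)² / E
  red-flowered: (273 − 273.5)² / 273.5 = 0.0009
  pink-flowered: (543 − 547)² / 547 = 0.0293
  white-flowered: (278 − 273.5)² / 273.5 = 0.0740
χ² = 0.0009 + 0.0293 + 0.0740 = 0.1042 ≈ 0.104
Degrees of freedom = 3 − 1 = 2; critical value at α = 0.05 is 5.991.
Since 0.104 < 5.991, we fail to reject the null hypothesis — the data are consistent with the 1:2:1 ratio.

0.104; consistent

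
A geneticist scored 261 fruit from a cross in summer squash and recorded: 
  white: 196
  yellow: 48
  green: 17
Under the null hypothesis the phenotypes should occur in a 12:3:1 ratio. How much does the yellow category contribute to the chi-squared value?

Total ratio parts = 16. Expected numbers out of 261:
  white: 261 × 12/16 = 195.75
  yellow: 261 × 3/16 = 48.9375
  green: 261 × 1/16 = 16.3125
Contribution of yellow: (48 − 48.9375)² / 48.9375 = 0.0180

0.018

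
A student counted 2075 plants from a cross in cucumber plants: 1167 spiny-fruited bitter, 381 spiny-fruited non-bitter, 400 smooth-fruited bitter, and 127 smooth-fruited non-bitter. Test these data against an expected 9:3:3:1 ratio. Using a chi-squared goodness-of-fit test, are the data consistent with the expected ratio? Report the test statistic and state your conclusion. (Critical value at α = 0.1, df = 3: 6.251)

Under the 9:3:3:1 hypothesis (Σ ratio = 16, N = 2075):
  spiny-fruited bitter: 2075 × 9/16 = 1167.1875
  spiny-fruited non-bitter: 2075 × 3/16 = 389.0625
  smooth-fruited bitter: 2075 × 3/16 = 389.0625
  smooth-fruited non-bitter: 2075 × 1/16 = 129.6875
χ² = Σ (O − E)² / E
  spiny-fruited bitter: (1167 − 1167.1875)² / 1167.1875 = 0.0000
  spiny-fruited non-bitter: (381 − 389.0625)² / 389.0625 = 0.1671
  smooth-fruited bitter: (400 − 389.0625)² / 389.0625 = 0.3075
  smooth-fruited non-bitter: (127 − 129.6875)² / 129.6875 = 0.0557
χ² = 0.0000 + 0.1671 + 0.3075 + 0.0557 = 0.5303 ≈ 0.530
Degrees of freedom = 4 − 1 = 3; critical value at α = 0.1 is 6.251.
Since 0.530 < 6.251, we fail to reject the null hypothesis — the data are consistent with the 9:3:3:1 ratio.

0.530; consistent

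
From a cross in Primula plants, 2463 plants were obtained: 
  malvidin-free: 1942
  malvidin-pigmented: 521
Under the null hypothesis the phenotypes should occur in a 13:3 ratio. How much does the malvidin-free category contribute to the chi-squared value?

Total ratio parts = 16. Expected numbers out of 2463:
  malvidin-free: 2463 × 13/16 = 2001.1875
  malvidin-pigmented: 2463 × 3/16 = 461.8125
Contribution of malvidin-free: (1942 − 2001.1875)² / 2001.1875 = 1.7505

1.751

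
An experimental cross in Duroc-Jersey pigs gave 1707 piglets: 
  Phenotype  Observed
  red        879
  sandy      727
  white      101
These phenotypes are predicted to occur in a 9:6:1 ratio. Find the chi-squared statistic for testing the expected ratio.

Total ratio parts = 16. Expected numbers out of 1707:
  red: 1707 × 9/16 = 960.1875
  sandy: 1707 × 6/16 = 640.125
  white: 1707 × 1/16 = 106.6875
χ² = Σ (O − E)² / E
  red: (879 − 960.1875)² / 960.1875 = 6.8647
  sandy: (727 − 640.125)² / 640.125 = 11.7903
  white: (101 − 106.6875)² / 106.6875 = 0.3032
χ² = 6.8647 + 11.7903 + 0.3032 = 18.9582 ≈ 18.958

18.958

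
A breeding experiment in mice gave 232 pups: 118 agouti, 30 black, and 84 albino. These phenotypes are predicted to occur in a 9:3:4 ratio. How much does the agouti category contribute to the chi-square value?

1.197

Expected counts for N = 232 under a 9:3:4 ratio (total parts = 16):
  agouti: 232 × 9/16 = 130.5
  black: 232 × 3/16 = 43.5
  albino: 232 × 4/16 = 58
Contribution of agouti: (118 − 130.5)² / 130.5 = 1.1973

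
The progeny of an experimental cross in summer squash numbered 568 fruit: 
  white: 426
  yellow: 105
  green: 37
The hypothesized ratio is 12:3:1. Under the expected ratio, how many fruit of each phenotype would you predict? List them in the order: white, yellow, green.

The 12:3:1 ratio has 16 parts, so with N = 568 the expected counts are:
  white: 568 × 12/16 = 426
  yellow: 568 × 3/16 = 106.5
  green: 568 × 1/16 = 35.5

426, 106.5, 35.5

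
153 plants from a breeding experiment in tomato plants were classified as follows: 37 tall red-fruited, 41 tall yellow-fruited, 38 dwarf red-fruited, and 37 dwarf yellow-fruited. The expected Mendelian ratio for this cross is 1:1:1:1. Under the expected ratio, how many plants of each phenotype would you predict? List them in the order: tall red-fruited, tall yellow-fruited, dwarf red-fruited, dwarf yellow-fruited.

The 1:1:1:1 ratio has 4 parts, so with N = 153 the expected counts are:
  tall red-fruited: 153 × 1/4 = 38.25
  tall yellow-fruited: 153 × 1/4 = 38.25
  dwarf red-fruited: 153 × 1/4 = 38.25
  dwarf yellow-fruited: 153 × 1/4 = 38.25

38.25, 38.25, 38.25, 38.25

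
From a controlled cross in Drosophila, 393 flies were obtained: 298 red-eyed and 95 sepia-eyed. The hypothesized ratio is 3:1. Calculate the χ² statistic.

The 3:1 ratio has 4 parts, so with N = 393 the expected counts are:
  red-eyed: 393 × 3/4 = 294.75
  sepia-eyed: 393 × 1/4 = 98.25
χ² = Σ (O − E)² / E
  red-eyed: (298 − 294.75)² / 294.75 = 0.0358
  sepia-eyed: (95 − 98.25)² / 98.25 = 0.1075
χ² = 0.0358 + 0.1075 = 0.1433 ≈ 0.143

0.143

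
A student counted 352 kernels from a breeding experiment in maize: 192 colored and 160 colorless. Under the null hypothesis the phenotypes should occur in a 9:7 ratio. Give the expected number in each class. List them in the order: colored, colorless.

Under the 9:7 hypothesis (Σ ratio = 16, N = 352):
  colored: 352 × 9/16 = 198
  colorless: 352 × 7/16 = 154

198, 154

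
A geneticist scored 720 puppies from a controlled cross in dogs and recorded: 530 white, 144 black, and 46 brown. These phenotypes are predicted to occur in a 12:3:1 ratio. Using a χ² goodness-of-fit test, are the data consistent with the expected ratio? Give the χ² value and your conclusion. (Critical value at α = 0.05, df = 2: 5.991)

0.807; consistent

The 12:3:1 ratio has 16 parts, so with N = 720 the expected counts are:
  white: 720 × 12/16 = 540
  black: 720 × 3/16 = 135
  brown: 720 × 1/16 = 45
χ² = Σ (O − E)² / E
  white: (530 − 540)² / 540 = 0.1852
  black: (144 − 135)² / 135 = 0.6000
  brown: (46 − 45)² / 45 = 0.0222
χ² = 0.1852 + 0.6000 + 0.0222 = 0.8074 ≈ 0.807
Degrees of freedom = 3 − 1 = 2; critical value at α = 0.05 is 5.991.
Since 0.807 < 5.991, we fail to reject the null hypothesis — the data are consistent with the 12:3:1 ratio.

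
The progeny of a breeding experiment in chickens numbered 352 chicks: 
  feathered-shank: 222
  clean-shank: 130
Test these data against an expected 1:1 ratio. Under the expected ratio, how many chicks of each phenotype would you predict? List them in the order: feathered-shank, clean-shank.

The 1:1 ratio has 2 parts, so with N = 352 the expected counts are:
  feathered-shank: 352 × 1/2 = 176
  clean-shank: 352 × 1/2 = 176

176, 176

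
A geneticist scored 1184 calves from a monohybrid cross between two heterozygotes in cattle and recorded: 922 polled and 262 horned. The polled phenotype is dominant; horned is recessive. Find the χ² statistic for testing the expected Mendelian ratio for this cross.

For a monohybrid cross between heterozygotes with complete dominance, the expected phenotypic ratio is 3:1.
Under the 3:1 hypothesis (Σ ratio = 4, N = 1184):
  polled: 1184 × 3/4 = 888
  horned: 1184 × 1/4 = 296
χ² = Σ (O − E)² / E
  polled: (922 − 888)² / 888 = 1.3018
  horned: (262 − 296)² / 296 = 3.9054
χ² = 1.3018 + 3.9054 = 5.2072 ≈ 5.207

5.207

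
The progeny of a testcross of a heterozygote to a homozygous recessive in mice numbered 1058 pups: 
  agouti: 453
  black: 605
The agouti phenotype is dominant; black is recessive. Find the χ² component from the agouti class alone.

10.919

A testcross of a heterozygote (Aa × aa) gives a 1:1 phenotypic ratio.
Expected counts for N = 1058 under a 1:1 ratio (total parts = 2):
  agouti: 1058 × 1/2 = 529
  black: 1058 × 1/2 = 529
Contribution of agouti: (453 − 529)² / 529 = 10.9187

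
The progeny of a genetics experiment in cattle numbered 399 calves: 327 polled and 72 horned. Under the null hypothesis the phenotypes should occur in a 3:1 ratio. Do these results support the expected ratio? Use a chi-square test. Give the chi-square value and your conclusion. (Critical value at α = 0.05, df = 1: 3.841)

10.293; not consistent

Under the 3:1 hypothesis (Σ ratio = 4, N = 399):
  polled: 399 × 3/4 = 299.25
  horned: 399 × 1/4 = 99.75
χ² = Σ (O − E)² / E
  polled: (327 − 299.25)² / 299.25 = 2.5733
  horned: (72 − 99.75)² / 99.75 = 7.7199
χ² = 2.5733 + 7.7199 = 10.2932 ≈ 10.293
Degrees of freedom = 2 − 1 = 1; critical value at α = 0.05 is 3.841.
Since 10.293 > 3.841, we reject the null hypothesis — the data do not fit the 3:1 ratio.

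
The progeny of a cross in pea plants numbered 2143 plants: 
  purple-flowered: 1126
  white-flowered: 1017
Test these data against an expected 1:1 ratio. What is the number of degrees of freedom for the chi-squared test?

1

A goodness-of-fit test with 2 phenotype classes has df = 2 − 1 = 1.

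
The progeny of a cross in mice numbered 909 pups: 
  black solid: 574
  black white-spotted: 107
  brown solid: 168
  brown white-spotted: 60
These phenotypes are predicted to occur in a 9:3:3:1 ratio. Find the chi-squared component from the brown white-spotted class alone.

The 9:3:3:1 ratio has 16 parts, so with N = 909 the expected counts are:
  black solid: 909 × 9/16 = 511.3125
  black white-spotted: 909 × 3/16 = 170.4375
  brown solid: 909 × 3/16 = 170.4375
  brown white-spotted: 909 × 1/16 = 56.8125
Contribution of brown white-spotted: (60 − 56.8125)² / 56.8125 = 0.1788

0.179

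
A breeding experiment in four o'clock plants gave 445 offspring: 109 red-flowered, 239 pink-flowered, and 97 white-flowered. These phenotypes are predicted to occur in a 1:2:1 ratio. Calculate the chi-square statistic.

3.094

Expected counts for N = 445 under a 1:2:1 ratio (total parts = 4):
  red-flowered: 445 × 1/4 = 111.25
  pink-flowered: 445 × 2/4 = 222.5
  white-flowered: 445 × 1/4 = 111.25
χ² = Σ (O − E)² / E
  red-flowered: (109 − 111.25)² / 111.25 = 0.0455
  pink-flowered: (239 − 222.5)² / 222.5 = 1.2236
  white-flowered: (97 − 111.25)² / 111.25 = 1.8253
χ² = 0.0455 + 1.2236 + 1.8253 = 3.0944 ≈ 3.094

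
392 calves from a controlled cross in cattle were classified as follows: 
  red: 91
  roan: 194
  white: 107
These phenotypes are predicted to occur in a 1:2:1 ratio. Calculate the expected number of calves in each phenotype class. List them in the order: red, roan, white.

98, 196, 98

Expected counts for N = 392 under a 1:2:1 ratio (total parts = 4):
  red: 392 × 1/4 = 98
  roan: 392 × 2/4 = 196
  white: 392 × 1/4 = 98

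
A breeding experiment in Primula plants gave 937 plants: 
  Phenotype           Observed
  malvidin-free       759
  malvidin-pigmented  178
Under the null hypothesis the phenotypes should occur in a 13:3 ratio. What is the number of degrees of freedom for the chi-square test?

A goodness-of-fit test with 2 phenotype classes has df = 2 − 1 = 1.

1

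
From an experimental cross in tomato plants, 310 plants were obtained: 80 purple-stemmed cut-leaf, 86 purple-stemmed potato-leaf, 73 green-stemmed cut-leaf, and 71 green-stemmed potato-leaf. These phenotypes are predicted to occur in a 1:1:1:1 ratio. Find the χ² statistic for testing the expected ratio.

Total ratio parts = 4. Expected numbers out of 310:
  purple-stemmed cut-leaf: 310 × 1/4 = 77.5
  purple-stemmed potato-leaf: 310 × 1/4 = 77.5
  green-stemmed cut-leaf: 310 × 1/4 = 77.5
  green-stemmed potato-leaf: 310 × 1/4 = 77.5
χ² = Σ (O − E)² / E
  purple-stemmed cut-leaf: (80 − 77.5)² / 77.5 = 0.0806
  purple-stemmed potato-leaf: (86 − 77.5)² / 77.5 = 0.9323
  green-stemmed cut-leaf: (73 − 77.5)² / 77.5 = 0.2613
  green-stemmed potato-leaf: (71 − 77.5)² / 77.5 = 0.5452
χ² = 0.0806 + 0.9323 + 0.2613 + 0.5452 = 1.8194 ≈ 1.819

1.819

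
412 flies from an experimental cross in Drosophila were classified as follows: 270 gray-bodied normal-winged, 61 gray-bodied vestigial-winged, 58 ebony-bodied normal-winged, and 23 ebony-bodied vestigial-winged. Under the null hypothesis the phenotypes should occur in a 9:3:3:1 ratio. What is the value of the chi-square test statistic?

14.822

Under the 9:3:3:1 hypothesis (Σ ratio = 16, N = 412):
  gray-bodied normal-winged: 412 × 9/16 = 231.75
  gray-bodied vestigial-winged: 412 × 3/16 = 77.25
  ebony-bodied normal-winged: 412 × 3/16 = 77.25
  ebony-bodied vestigial-winged: 412 × 1/16 = 25.75
χ² = Σ (O − E)² / E
  gray-bodied normal-winged: (270 − 231.75)² / 231.75 = 6.3131
  gray-bodied vestigial-winged: (61 − 77.25)² / 77.25 = 3.4183
  ebony-bodied normal-winged: (58 − 77.25)² / 77.25 = 4.7969
  ebony-bodied vestigial-winged: (23 − 25.75)² / 25.75 = 0.2937
χ² = 6.3131 + 3.4183 + 4.7969 + 0.2937 = 14.822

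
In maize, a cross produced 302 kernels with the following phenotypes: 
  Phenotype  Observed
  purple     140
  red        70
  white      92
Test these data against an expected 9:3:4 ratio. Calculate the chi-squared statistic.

12.019

Total ratio parts = 16. Expected numbers out of 302:
  purple: 302 × 9/16 = 169.875
  red: 302 × 3/16 = 56.625
  white: 302 × 4/16 = 75.5
χ² = Σ (O − E)² / E
  purple: (140 − 169.875)² / 169.875 = 5.2540
  red: (70 − 56.625)² / 56.625 = 3.1592
  white: (92 − 75.5)² / 75.5 = 3.6060
χ² = 5.2540 + 3.1592 + 3.6060 = 12.0192 ≈ 12.019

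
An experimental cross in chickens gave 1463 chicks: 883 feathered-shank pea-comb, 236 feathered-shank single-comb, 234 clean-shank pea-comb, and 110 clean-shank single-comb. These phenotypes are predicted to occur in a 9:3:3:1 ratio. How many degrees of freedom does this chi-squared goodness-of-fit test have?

A goodness-of-fit test with 4 phenotype classes has df = 4 − 1 = 3.

3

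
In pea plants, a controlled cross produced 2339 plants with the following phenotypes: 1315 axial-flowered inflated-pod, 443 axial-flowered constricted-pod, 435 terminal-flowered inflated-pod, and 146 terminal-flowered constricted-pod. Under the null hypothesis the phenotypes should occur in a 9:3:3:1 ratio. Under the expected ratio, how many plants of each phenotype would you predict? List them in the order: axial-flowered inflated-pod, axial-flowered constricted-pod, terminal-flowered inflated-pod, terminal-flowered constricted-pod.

Expected counts for N = 2339 under a 9:3:3:1 ratio (total parts = 16):
  axial-flowered inflated-pod: 2339 × 9/16 = 1315.6875
  axial-flowered constricted-pod: 2339 × 3/16 = 438.5625
  terminal-flowered inflated-pod: 2339 × 3/16 = 438.5625
  terminal-flowered constricted-pod: 2339 × 1/16 = 146.1875

1315.6875, 438.5625, 438.5625, 146.1875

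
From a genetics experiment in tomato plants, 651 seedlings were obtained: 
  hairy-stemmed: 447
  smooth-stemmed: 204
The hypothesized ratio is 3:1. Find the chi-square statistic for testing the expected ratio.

13.940

Expected counts for N = 651 under a 3:1 ratio (total parts = 4):
  hairy-stemmed: 651 × 3/4 = 488.25
  smooth-stemmed: 651 × 1/4 = 162.75
χ² = Σ (O − E)² / E
  hairy-stemmed: (447 − 488.25)² / 488.25 = 3.4850
  smooth-stemmed: (204 − 162.75)² / 162.75 = 10.4551
χ² = 3.4850 + 10.4551 = 13.9401 ≈ 13.940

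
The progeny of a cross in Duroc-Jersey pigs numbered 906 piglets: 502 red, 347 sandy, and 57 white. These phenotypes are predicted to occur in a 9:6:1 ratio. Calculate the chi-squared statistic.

0.271

Under the 9:6:1 hypothesis (Σ ratio = 16, N = 906):
  red: 906 × 9/16 = 509.625
  sandy: 906 × 6/16 = 339.75
  white: 906 × 1/16 = 56.625
χ² = Σ (O − E)² / E
  red: (502 − 509.625)² / 509.625 = 0.1141
  sandy: (347 − 339.75)² / 339.75 = 0.1547
  white: (57 − 56.625)² / 56.625 = 0.0025
χ² = 0.1141 + 0.1547 + 0.0025 = 0.2713 ≈ 0.271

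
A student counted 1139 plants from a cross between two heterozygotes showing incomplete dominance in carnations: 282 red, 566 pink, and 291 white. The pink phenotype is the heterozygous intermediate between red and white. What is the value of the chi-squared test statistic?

With incomplete dominance, a heterozygote × heterozygote cross gives a 1:2:1 phenotypic ratio.
Under the 1:2:1 hypothesis (Σ ratio = 4, N = 1139):
  red: 1139 × 1/4 = 284.75
  pink: 1139 × 2/4 = 569.5
  white: 1139 × 1/4 = 284.75
χ² = Σ (O − E)² / E
  red: (282 − 284.75)² / 284.75 = 0.0266
  pink: (566 − 569.5)² / 569.5 = 0.0215
  white: (291 − 284.75)² / 284.75 = 0.1372
χ² = 0.0266 + 0.0215 + 0.1372 = 0.1853 ≈ 0.185

0.185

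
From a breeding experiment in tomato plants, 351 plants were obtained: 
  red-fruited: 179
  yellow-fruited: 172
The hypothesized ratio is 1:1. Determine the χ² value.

0.140

The 1:1 ratio has 2 parts, so with N = 351 the expected counts are:
  red-fruited: 351 × 1/2 = 175.5
  yellow-fruited: 351 × 1/2 = 175.5
χ² = Σ (O − E)² / E
  red-fruited: (179 − 175.5)² / 175.5 = 0.0698
  yellow-fruited: (172 − 175.5)² / 175.5 = 0.0698
χ² = 0.0698 + 0.0698 = 0.1396 ≈ 0.140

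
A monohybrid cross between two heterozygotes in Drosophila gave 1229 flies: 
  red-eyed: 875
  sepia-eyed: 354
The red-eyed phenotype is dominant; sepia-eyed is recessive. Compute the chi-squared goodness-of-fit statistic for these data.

For a monohybrid cross between heterozygotes with complete dominance, the expected phenotypic ratio is 3:1.
The 3:1 ratio has 4 parts, so with N = 1229 the expected counts are:
  red-eyed: 1229 × 3/4 = 921.75
  sepia-eyed: 1229 × 1/4 = 307.25
χ² = Σ (O − E)² / E
  red-eyed: (875 − 921.75)² / 921.75 = 2.3711
  sepia-eyed: (354 − 307.25)² / 307.25 = 7.1133
χ² = 2.3711 + 7.1133 = 9.4844 ≈ 9.484

9.484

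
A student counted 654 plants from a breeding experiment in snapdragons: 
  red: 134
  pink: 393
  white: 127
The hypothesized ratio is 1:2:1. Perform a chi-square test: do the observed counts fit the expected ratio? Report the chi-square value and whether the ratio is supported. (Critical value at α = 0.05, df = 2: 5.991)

Total ratio parts = 4. Expected numbers out of 654:
  red: 654 × 1/4 = 163.5
  pink: 654 × 2/4 = 327
  white: 654 × 1/4 = 163.5
χ² = Σ (O − E)² / E
  red: (134 − 163.5)² / 163.5 = 5.3226
  pink: (393 − 327)² / 327 = 13.3211
  white: (127 − 163.5)² / 163.5 = 8.1483
χ² = 5.3226 + 13.3211 + 8.1483 = 26.792
Degrees of freedom = 3 − 1 = 2; critical value at α = 0.05 is 5.991.
Since 26.792 > 5.991, we reject the null hypothesis — the data do not fit the 1:2:1 ratio.

26.792; not consistent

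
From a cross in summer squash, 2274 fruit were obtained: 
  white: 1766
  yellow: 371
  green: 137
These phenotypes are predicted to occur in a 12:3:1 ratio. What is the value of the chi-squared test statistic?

9.523

Under the 12:3:1 hypothesis (Σ ratio = 16, N = 2274):
  white: 2274 × 12/16 = 1705.5
  yellow: 2274 × 3/16 = 426.375
  green: 2274 × 1/16 = 142.125
χ² = Σ (O − E)² / E
  white: (1766 − 1705.5)² / 1705.5 = 2.1461
  yellow: (371 − 426.375)² / 426.375 = 7.1918
  green: (137 − 142.125)² / 142.125 = 0.1848
χ² = 2.1461 + 7.1918 + 0.1848 = 9.5227 ≈ 9.523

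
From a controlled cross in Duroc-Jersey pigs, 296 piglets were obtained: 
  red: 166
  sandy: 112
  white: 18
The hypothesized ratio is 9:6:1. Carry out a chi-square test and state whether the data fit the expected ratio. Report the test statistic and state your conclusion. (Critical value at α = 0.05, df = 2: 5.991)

Under the 9:6:1 hypothesis (Σ ratio = 16, N = 296):
  red: 296 × 9/16 = 166.5
  sandy: 296 × 6/16 = 111
  white: 296 × 1/16 = 18.5
χ² = Σ (O − E)² / E
  red: (166 − 166.5)² / 166.5 = 0.0015
  sandy: (112 − 111)² / 111 = 0.0090
  white: (18 − 18.5)² / 18.5 = 0.0135
χ² = 0.0015 + 0.0090 + 0.0135 = 0.024
Degrees of freedom = 3 − 1 = 2; critical value at α = 0.05 is 5.991.
Since 0.024 < 5.991, we fail to reject the null hypothesis — the data are consistent with the 9:6:1 ratio.

0.024; consistent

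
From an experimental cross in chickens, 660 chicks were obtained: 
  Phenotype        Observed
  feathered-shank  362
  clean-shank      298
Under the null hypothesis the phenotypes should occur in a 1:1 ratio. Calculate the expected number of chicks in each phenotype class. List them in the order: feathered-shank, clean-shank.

Under the 1:1 hypothesis (Σ ratio = 2, N = 660):
  feathered-shank: 660 × 1/2 = 330
  clean-shank: 660 × 1/2 = 330

330, 330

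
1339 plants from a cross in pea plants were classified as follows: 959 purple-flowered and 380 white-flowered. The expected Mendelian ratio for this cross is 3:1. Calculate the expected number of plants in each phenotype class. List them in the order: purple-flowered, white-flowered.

The 3:1 ratio has 4 parts, so with N = 1339 the expected counts are:
  purple-flowered: 1339 × 3/4 = 1004.25
  white-flowered: 1339 × 1/4 = 334.75

1004.25, 334.75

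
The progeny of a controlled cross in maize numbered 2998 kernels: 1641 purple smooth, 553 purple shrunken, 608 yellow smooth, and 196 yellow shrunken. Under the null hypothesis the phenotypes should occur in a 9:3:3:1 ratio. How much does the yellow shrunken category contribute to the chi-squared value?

0.397

Total ratio parts = 16. Expected numbers out of 2998:
  purple smooth: 2998 × 9/16 = 1686.375
  purple shrunken: 2998 × 3/16 = 562.125
  yellow smooth: 2998 × 3/16 = 562.125
  yellow shrunken: 2998 × 1/16 = 187.375
Contribution of yellow shrunken: (196 − 187.375)² / 187.375 = 0.3970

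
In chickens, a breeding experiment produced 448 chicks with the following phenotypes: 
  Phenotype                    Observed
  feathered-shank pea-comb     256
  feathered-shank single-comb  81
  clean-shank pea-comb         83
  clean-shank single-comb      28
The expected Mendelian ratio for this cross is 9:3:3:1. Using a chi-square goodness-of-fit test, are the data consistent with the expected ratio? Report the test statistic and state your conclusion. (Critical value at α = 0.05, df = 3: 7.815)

0.183; consistent

The 9:3:3:1 ratio has 16 parts, so with N = 448 the expected counts are:
  feathered-shank pea-comb: 448 × 9/16 = 252
  feathered-shank single-comb: 448 × 3/16 = 84
  clean-shank pea-comb: 448 × 3/16 = 84
  clean-shank single-comb: 448 × 1/16 = 28
χ² = Σ (O − E)² / E
  feathered-shank pea-comb: (256 − 252)² / 252 = 0.0635
  feathered-shank single-comb: (81 − 84)² / 84 = 0.1071
  clean-shank pea-comb: (83 − 84)² / 84 = 0.0119
  clean-shank single-comb: (28 − 28)² / 28 = 0.0000
χ² = 0.0635 + 0.1071 + 0.0119 + 0.0000 = 0.1825 ≈ 0.183
Degrees of freedom = 4 − 1 = 3; critical value at α = 0.05 is 7.815.
Since 0.183 < 7.815, we fail to reject the null hypothesis — the data are consistent with the 9:3:3:1 ratio.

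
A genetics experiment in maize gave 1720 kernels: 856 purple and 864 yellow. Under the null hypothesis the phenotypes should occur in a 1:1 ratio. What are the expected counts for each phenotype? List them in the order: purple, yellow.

Expected counts for N = 1720 under a 1:1 ratio (total parts = 2):
  purple: 1720 × 1/2 = 860
  yellow: 1720 × 1/2 = 860

860, 860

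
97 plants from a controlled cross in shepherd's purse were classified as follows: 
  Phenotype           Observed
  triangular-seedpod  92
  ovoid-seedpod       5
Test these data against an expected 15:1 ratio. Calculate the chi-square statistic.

Under the 15:1 hypothesis (Σ ratio = 16, N = 97):
  triangular-seedpod: 97 × 15/16 = 90.9375
  ovoid-seedpod: 97 × 1/16 = 6.0625
χ² = Σ (O − E)² / E
  triangular-seedpod: (92 − 90.9375)² / 90.9375 = 0.0124
  ovoid-seedpod: (5 − 6.0625)² / 6.0625 = 0.1862
χ² = 0.0124 + 0.1862 = 0.1986 ≈ 0.199

0.199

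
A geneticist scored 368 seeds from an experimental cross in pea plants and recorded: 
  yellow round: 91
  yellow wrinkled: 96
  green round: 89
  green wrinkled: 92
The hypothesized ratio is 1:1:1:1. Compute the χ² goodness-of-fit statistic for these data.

The 1:1:1:1 ratio has 4 parts, so with N = 368 the expected counts are:
  yellow round: 368 × 1/4 = 92
  yellow wrinkled: 368 × 1/4 = 92
  green round: 368 × 1/4 = 92
  green wrinkled: 368 × 1/4 = 92
χ² = Σ (O − E)² / E
  yellow round: (91 − 92)² / 92 = 0.0109
  yellow wrinkled: (96 − 92)² / 92 = 0.1739
  green round: (89 − 92)² / 92 = 0.0978
  green wrinkled: (92 − 92)² / 92 = 0.0000
χ² = 0.0109 + 0.1739 + 0.0978 + 0.0000 = 0.2826 ≈ 0.283

0.283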